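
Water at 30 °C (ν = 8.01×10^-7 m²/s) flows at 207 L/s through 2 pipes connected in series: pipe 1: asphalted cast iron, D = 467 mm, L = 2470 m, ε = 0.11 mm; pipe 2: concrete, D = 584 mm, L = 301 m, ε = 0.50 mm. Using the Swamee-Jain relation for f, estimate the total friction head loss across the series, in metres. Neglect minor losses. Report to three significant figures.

Pipe 1: V = 1.209 m/s, Re = 7.05×10^5, ε/D = 2.36×10^-4, f = 0.01545, h_1 = f(L/D)V²/2g = 6.083 m
Pipe 2: V = 0.7728 m/s, Re = 5.63×10^5, ε/D = 8.56×10^-4, f = 0.01963, h_2 = f(L/D)V²/2g = 0.3079 m
Series → Q common, losses add: H = Σh = 6.391 m

H ≈ 6.39 m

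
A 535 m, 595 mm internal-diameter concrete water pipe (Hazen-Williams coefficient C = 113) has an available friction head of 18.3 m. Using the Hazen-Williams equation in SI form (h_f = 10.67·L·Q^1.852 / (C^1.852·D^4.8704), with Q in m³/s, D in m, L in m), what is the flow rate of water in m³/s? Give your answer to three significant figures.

Rearranging: Q = [h_f·C^1.852·D^4.8704 / (10.67·L)]^(1/1.852)
Q = [18.3·113^1.852·0.595^4.8704 / (10.67·535)]^0.540 = 1.298 m³/s

Q ≈ 1.30 m³/s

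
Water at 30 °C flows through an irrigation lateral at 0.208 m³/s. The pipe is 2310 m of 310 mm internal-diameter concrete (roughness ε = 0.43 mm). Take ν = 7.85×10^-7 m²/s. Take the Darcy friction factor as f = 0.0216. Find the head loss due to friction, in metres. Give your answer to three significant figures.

V = 4Q/(πD²) = 4·0.208/(π·0.310²) = 2.756 m/s
h_f = f(L/D)V²/(2g) = 0.02160·(2310/0.310)·2.756²/(2·9.81) = 62.30 m

h_f ≈ 62.3 m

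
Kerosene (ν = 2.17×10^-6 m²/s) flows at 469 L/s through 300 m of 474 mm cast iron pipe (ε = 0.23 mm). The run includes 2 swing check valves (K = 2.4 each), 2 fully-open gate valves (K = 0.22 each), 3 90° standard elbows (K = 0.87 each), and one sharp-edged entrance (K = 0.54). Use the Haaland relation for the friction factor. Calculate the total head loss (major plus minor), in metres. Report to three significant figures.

H_L ≈ 6.98 m

V = 4Q/(πD²) = 2.658 m/s; V²/2g = 0.3600 m
Re = 5.81×10^5, ε/D = 4.85×10^-4 → f = 0.01737 (Haaland)
Major: h_f = f(L/D)·V²/2g = 0.01737·632.9·0.3600 = 3.959 m
Minor: ΣK = 8.39; h_m = ΣK·V²/2g = 3.021 m
Total H_L = 3.959 + 3.021 = 6.979 m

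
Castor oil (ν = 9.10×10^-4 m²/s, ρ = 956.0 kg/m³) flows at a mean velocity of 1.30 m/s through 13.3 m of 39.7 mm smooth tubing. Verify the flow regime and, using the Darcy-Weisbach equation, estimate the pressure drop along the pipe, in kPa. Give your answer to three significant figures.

Δp ≈ 305 kPa

Re = VD/ν = 1.30·0.03970/9.10×10^-4 = 56.7 → laminar (Re < 2300)
f = 64/Re = 1.128
h_f = f(L/D)V²/(2g) = 1.128·(13.3/0.03970)·1.30²/(2·9.81) = 32.56 m
Δp = ρg·h_f = 956.0·9.81·32.56 = 305.4 kPa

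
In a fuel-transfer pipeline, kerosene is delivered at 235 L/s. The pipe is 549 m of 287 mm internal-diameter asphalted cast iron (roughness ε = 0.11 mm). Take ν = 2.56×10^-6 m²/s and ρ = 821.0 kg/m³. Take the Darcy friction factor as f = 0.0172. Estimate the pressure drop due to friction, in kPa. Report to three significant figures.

V = 4Q/(πD²) = 4·0.235/(π·0.287²) = 3.633 m/s
h_f = f(L/D)V²/(2g) = 0.01720·(549/0.287)·3.633²/(2·9.81) = 22.13 m
Δp = ρg·h_f = 821.0·9.81·22.13 = 178.2 kPa

Δp ≈ 178 kPa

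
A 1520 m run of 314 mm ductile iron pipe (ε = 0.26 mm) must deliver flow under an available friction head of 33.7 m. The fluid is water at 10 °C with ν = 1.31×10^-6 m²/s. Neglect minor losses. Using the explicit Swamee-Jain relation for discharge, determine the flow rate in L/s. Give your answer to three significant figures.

Q ≈ 206 L/s

Swamee-Jain (Type II): Q = -0.965·√(gD⁵h_f/L)·ln[ε/(3.7D) + √(3.17ν²L/(gD³h_f))]
√(gD⁵h_f/L) = √(9.81·0.314⁵·33.7/1520) = 0.02577
ε/(3.7D) = 2.24×10^-4; √(3.17ν²L/(gD³h_f)) = 2.84×10^-5
Q = -0.965·0.02577·ln(2.522×10^-4) = 0.2060 m³/s
Check: V = 2.66 m/s, Re = 6.38×10^5, f = 0.01942, h_f = 33.9 m ≈ 33.7 m ✓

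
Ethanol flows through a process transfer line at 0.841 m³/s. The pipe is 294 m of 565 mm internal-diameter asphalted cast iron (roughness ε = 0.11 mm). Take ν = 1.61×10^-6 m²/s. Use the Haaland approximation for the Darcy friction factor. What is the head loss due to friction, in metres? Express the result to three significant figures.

V = 4Q/(πD²) = 4·0.841/(π·0.565²) = 3.354 m/s
Re = VD/ν = 3.354·0.565/1.61×10^-6 = 1.18×10^6 → turbulent
ε/D = 0.11/565 = 1.95×10^-4
Haaland: f = 0.01442
h_f = f(L/D)V²/(2g) = 0.01442·(294/0.565)·3.354²/(2·9.81) = 4.304 m

h_f ≈ 4.30 m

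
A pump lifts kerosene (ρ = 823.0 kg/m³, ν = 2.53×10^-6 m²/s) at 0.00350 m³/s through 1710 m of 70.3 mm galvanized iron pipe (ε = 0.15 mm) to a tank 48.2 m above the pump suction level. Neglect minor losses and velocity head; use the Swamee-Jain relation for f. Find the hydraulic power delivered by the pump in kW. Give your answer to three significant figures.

P_hyd ≈ 2.20 kW

V = 4Q/(πD²) = 0.9017 m/s; Re = 2.51×10^4; ε/D = 0.00213; f = 0.02936
h_f = f(L/D)V²/2g = 29.59 m
Total head H = z + h_f = 48.2 + 29.59 = 77.79 m
P_hyd = ρgQH = 823.0·9.81·0.00350·77.79 = 2.198 kW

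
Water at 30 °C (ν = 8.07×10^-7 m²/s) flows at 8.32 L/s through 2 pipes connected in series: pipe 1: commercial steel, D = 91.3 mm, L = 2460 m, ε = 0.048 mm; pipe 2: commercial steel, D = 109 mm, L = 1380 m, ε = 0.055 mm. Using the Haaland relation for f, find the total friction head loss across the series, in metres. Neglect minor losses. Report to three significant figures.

H ≈ 53.0 m

Pipe 1: V = 1.271 m/s, Re = 1.44×10^5, ε/D = 5.26×10^-4, f = 0.01936, h_1 = f(L/D)V²/2g = 42.93 m
Pipe 2: V = 0.8916 m/s, Re = 1.20×10^5, ε/D = 5.05×10^-4, f = 0.01964, h_2 = f(L/D)V²/2g = 10.07 m
Series → Q common, losses add: H = Σh = 53.01 m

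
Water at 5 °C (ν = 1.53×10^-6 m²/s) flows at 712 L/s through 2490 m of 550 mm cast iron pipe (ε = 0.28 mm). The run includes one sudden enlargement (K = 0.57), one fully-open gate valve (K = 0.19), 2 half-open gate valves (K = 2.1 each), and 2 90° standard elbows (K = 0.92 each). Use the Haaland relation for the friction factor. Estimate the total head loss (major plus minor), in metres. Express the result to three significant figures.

H_L ≈ 38.8 m

V = 4Q/(πD²) = 2.997 m/s; V²/2g = 0.4578 m
Re = 1.08×10^6, ε/D = 5.09×10^-4 → f = 0.01720 (Haaland)
Major: h_f = f(L/D)·V²/2g = 0.01720·4527·0.4578 = 35.65 m
Minor: ΣK = 6.80; h_m = ΣK·V²/2g = 3.113 m
Total H_L = 35.65 + 3.113 = 38.77 m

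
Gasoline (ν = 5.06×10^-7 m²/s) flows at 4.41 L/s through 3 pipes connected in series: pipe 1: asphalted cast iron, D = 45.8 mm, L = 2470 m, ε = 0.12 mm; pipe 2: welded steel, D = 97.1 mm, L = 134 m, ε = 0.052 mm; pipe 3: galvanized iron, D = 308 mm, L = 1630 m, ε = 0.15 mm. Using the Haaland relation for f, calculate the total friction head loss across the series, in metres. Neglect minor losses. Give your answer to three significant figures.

H ≈ 509 m

Pipe 1: V = 2.677 m/s, Re = 2.42×10^5, ε/D = 0.00262, f = 0.02579, h_1 = f(L/D)V²/2g = 508.0 m
Pipe 2: V = 0.5955 m/s, Re = 1.14×10^5, ε/D = 5.36×10^-4, f = 0.01989, h_2 = f(L/D)V²/2g = 0.4963 m
Pipe 3: V = 0.05919 m/s, Re = 3.60×10^4, ε/D = 4.87×10^-4, f = 0.02357, h_3 = f(L/D)V²/2g = 0.02228 m
Series → Q common, losses add: H = Σh = 508.5 m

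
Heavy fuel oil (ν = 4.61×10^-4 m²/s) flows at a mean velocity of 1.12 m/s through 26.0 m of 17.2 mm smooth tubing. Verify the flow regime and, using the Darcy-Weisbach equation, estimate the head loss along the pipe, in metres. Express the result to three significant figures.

h_f ≈ 148 m

Re = VD/ν = 1.12·0.01720/4.61×10^-4 = 41.8 → laminar (Re < 2300)
f = 64/Re = 1.532
h_f = f(L/D)V²/(2g) = 1.532·(26.0/0.01720)·1.12²/(2·9.81) = 148.0 m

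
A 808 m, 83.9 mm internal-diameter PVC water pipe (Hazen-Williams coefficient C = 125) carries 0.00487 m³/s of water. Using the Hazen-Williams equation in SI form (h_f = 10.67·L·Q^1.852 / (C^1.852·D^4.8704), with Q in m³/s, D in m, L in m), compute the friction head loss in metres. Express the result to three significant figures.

h_f ≈ 10.3 m

h_f = 10.67·808·0.00487^1.852 / (125^1.852·0.0839^4.8704) = 10.26 m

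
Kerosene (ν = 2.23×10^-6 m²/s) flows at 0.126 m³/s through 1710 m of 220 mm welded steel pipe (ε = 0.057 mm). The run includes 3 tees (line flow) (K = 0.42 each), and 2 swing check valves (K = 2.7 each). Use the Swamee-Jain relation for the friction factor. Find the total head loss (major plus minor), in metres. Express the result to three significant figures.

V = 4Q/(πD²) = 3.315 m/s; V²/2g = 0.5600 m
Re = 3.27×10^5, ε/D = 2.59×10^-4 → f = 0.01663 (Swamee-Jain)
Major: h_f = f(L/D)·V²/2g = 0.01663·7773·0.5600 = 72.37 m
Minor: ΣK = 6.66; h_m = ΣK·V²/2g = 3.729 m
Total H_L = 72.37 + 3.729 = 76.09 m

H_L ≈ 76.1 m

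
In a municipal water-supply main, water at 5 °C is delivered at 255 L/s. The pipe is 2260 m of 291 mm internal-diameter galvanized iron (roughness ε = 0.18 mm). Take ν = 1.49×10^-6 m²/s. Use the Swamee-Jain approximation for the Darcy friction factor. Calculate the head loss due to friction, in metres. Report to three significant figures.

h_f ≈ 106 m

V = 4Q/(πD²) = 4·0.255/(π·0.291²) = 3.834 m/s
Re = VD/ν = 3.834·0.291/1.49×10^-6 = 7.49×10^5 → turbulent
ε/D = 0.18/291 = 6.19×10^-4
Swamee-Jain: f = 0.01820
h_f = f(L/D)V²/(2g) = 0.01820·(2260/0.291)·3.834²/(2·9.81) = 105.9 m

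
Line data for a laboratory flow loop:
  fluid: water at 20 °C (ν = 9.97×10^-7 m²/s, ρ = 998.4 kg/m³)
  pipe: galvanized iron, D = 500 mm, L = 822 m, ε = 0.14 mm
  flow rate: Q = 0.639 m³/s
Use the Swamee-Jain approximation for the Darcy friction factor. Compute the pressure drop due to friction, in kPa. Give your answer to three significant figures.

Δp ≈ 133 kPa

V = 4Q/(πD²) = 4·0.639/(π·0.500²) = 3.254 m/s
Re = VD/ν = 3.254·0.500/9.97×10^-7 = 1.63×10^6 → turbulent
ε/D = 0.14/500 = 2.80×10^-4
Swamee-Jain: f = 0.01529
h_f = f(L/D)V²/(2g) = 0.01529·(822/0.500)·3.254²/(2·9.81) = 13.57 m
Δp = ρg·h_f = 998.4·9.81·13.57 = 132.9 kPa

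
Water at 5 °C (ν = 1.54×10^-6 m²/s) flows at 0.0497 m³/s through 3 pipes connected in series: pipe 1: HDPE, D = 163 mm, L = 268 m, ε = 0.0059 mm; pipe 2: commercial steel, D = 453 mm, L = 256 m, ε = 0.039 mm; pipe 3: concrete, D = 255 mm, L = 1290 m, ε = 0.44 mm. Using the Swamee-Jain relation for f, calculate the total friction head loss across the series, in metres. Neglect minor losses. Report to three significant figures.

H ≈ 13.1 m

Pipe 1: V = 2.382 m/s, Re = 2.52×10^5, ε/D = 3.62×10^-5, f = 0.01523, h_1 = f(L/D)V²/2g = 7.239 m
Pipe 2: V = 0.3084 m/s, Re = 9.07×10^4, ε/D = 8.61×10^-5, f = 0.01872, h_2 = f(L/D)V²/2g = 0.05126 m
Pipe 3: V = 0.9732 m/s, Re = 1.61×10^5, ε/D = 0.00173, f = 0.02391, h_3 = f(L/D)V²/2g = 5.840 m
Series → Q common, losses add: H = Σh = 13.13 m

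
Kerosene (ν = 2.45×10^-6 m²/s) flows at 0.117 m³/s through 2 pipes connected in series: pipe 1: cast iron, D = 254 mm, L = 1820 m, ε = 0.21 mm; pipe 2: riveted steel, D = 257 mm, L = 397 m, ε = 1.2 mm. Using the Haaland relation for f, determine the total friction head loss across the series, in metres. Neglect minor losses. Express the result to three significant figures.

H ≈ 51.0 m

Pipe 1: V = 2.309 m/s, Re = 2.39×10^5, ε/D = 8.27×10^-4, f = 0.01998, h_1 = f(L/D)V²/2g = 38.91 m
Pipe 2: V = 2.255 m/s, Re = 2.37×10^5, ε/D = 0.00467, f = 0.03019, h_2 = f(L/D)V²/2g = 12.09 m
Series → Q common, losses add: H = Σh = 51.00 m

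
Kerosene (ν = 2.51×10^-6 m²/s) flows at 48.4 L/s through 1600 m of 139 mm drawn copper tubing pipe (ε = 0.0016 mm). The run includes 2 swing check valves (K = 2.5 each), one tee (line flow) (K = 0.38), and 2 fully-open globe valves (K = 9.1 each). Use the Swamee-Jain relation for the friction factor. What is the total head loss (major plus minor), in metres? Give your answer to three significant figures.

H_L ≈ 108 m

V = 4Q/(πD²) = 3.190 m/s; V²/2g = 0.5185 m
Re = 1.77×10^5, ε/D = 1.15×10^-5 → f = 0.01601 (Swamee-Jain)
Major: h_f = f(L/D)·V²/2g = 0.01601·11511·0.5185 = 95.57 m
Minor: ΣK = 23.6; h_m = ΣK·V²/2g = 12.23 m
Total H_L = 95.57 + 12.23 = 107.8 m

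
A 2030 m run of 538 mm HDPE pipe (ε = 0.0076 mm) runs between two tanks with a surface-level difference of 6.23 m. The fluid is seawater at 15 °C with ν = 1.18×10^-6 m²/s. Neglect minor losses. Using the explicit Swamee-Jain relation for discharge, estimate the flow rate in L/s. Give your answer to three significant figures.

Swamee-Jain (Type II): Q = -0.965·√(gD⁵h_f/L)·ln[ε/(3.7D) + √(3.17ν²L/(gD³h_f))]
√(gD⁵h_f/L) = √(9.81·0.538⁵·6.23/2030) = 0.03684
ε/(3.7D) = 3.82×10^-6; √(3.17ν²L/(gD³h_f)) = 3.07×10^-5
Q = -0.965·0.03684·ln(3.450×10^-5) = 0.3652 m³/s
Check: V = 1.61 m/s, Re = 7.33×10^5, f = 0.01252, h_f = 6.22 m ≈ 6.23 m ✓

Q ≈ 365 L/s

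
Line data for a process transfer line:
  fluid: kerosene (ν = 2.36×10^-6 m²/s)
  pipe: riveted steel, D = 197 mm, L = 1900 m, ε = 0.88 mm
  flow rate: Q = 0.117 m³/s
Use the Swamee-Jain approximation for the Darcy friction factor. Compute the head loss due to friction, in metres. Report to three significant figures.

V = 4Q/(πD²) = 4·0.117/(π·0.197²) = 3.839 m/s
Re = VD/ν = 3.839·0.197/2.36×10^-6 = 3.20×10^5 → turbulent
ε/D = 0.88/197 = 0.00447
Swamee-Jain: f = 0.02981
h_f = f(L/D)V²/(2g) = 0.02981·(1900/0.197)·3.839²/(2·9.81) = 215.9 m

h_f ≈ 216 m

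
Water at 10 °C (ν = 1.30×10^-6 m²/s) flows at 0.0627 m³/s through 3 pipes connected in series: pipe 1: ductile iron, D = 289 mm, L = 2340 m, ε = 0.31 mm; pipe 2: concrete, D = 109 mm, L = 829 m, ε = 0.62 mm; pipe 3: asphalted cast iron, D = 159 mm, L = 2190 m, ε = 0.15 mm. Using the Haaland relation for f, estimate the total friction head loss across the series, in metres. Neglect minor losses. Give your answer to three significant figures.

H ≈ 705 m

Pipe 1: V = 0.9558 m/s, Re = 2.12×10^5, ε/D = 0.00107, f = 0.02113, h_1 = f(L/D)V²/2g = 7.968 m
Pipe 2: V = 6.719 m/s, Re = 5.63×10^5, ε/D = 0.00569, f = 0.03179, h_2 = f(L/D)V²/2g = 556.4 m
Pipe 3: V = 3.158 m/s, Re = 3.86×10^5, ε/D = 9.43×10^-4, f = 0.02009, h_3 = f(L/D)V²/2g = 140.7 m
Series → Q common, losses add: H = Σh = 705.1 m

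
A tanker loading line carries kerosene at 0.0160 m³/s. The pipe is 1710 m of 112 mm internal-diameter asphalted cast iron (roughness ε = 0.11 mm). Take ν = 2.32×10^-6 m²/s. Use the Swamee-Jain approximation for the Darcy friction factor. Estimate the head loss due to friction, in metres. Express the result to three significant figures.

h_f ≈ 46.9 m

V = 4Q/(πD²) = 4·0.0160/(π·0.112²) = 1.624 m/s
Re = VD/ν = 1.624·0.112/2.32×10^-6 = 7.84×10^4 → turbulent
ε/D = 0.11/112 = 9.82×10^-4
Swamee-Jain: f = 0.02284
h_f = f(L/D)V²/(2g) = 0.02284·(1710/0.112)·1.624²/(2·9.81) = 46.87 m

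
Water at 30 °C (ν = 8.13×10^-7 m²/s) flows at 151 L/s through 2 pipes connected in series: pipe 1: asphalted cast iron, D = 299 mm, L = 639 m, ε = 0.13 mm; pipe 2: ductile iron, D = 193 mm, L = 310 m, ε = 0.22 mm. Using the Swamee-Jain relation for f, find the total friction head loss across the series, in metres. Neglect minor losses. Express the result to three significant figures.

H ≈ 53.4 m

Pipe 1: V = 2.151 m/s, Re = 7.91×10^5, ε/D = 4.35×10^-4, f = 0.01699, h_1 = f(L/D)V²/2g = 8.557 m
Pipe 2: V = 5.161 m/s, Re = 1.23×10^6, ε/D = 0.00114, f = 0.02058, h_2 = f(L/D)V²/2g = 44.89 m
Series → Q common, losses add: H = Σh = 53.44 m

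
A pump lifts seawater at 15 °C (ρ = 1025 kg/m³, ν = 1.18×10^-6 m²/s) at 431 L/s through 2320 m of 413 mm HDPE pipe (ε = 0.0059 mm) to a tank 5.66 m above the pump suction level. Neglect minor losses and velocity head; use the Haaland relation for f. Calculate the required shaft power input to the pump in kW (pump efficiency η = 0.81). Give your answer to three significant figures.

P_shaft ≈ 215 kW

V = 4Q/(πD²) = 3.217 m/s; Re = 1.13×10^6; ε/D = 1.43×10^-5; f = 0.01164
h_f = f(L/D)V²/2g = 34.51 m
Total head H = z + h_f = 5.66 + 34.51 = 40.17 m
P_hyd = ρgQH = 1025·9.81·0.431·40.17 = 174.1 kW
P_shaft = P_hyd/η = 174.1/0.81 = 214.9 kW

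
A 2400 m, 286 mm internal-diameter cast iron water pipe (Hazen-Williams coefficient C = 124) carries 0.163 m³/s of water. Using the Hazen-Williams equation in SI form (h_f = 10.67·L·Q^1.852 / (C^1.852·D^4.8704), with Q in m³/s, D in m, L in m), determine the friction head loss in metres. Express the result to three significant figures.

h_f = 10.67·2400·0.163^1.852 / (124^1.852·0.286^4.8704) = 52.49 m

h_f ≈ 52.5 m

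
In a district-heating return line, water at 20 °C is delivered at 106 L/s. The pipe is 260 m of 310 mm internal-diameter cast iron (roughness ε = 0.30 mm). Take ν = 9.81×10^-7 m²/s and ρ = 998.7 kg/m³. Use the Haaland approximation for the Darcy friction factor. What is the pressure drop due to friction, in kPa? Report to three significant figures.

Δp ≈ 16.6 kPa

V = 4Q/(πD²) = 4·0.106/(π·0.310²) = 1.404 m/s
Re = VD/ν = 1.404·0.310/9.81×10^-7 = 4.44×10^5 → turbulent
ε/D = 0.30/310 = 9.68×10^-4
Haaland: f = 0.02012
h_f = f(L/D)V²/(2g) = 0.02012·(260/0.310)·1.404²/(2·9.81) = 1.696 m
Δp = ρg·h_f = 998.7·9.81·1.696 = 16.62 kPa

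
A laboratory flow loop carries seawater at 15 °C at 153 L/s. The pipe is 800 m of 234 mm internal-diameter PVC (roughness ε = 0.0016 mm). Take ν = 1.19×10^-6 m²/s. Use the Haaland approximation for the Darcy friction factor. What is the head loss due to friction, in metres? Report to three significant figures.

V = 4Q/(πD²) = 4·0.153/(π·0.234²) = 3.558 m/s
Re = VD/ν = 3.558·0.234/1.19×10^-6 = 7.00×10^5 → turbulent
ε/D = 0.0016/234 = 6.84×10^-6
Haaland: f = 0.01241
h_f = f(L/D)V²/(2g) = 0.01241·(800/0.234)·3.558²/(2·9.81) = 27.37 m

h_f ≈ 27.4 m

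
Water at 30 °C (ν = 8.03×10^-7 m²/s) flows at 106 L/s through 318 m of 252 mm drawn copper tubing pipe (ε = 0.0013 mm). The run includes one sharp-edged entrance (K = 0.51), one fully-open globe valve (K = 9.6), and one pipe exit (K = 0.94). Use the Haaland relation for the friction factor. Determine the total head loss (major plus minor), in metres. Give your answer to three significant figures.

V = 4Q/(πD²) = 2.125 m/s; V²/2g = 0.2302 m
Re = 6.67×10^5, ε/D = 5.16×10^-6 → f = 0.01248 (Haaland)
Major: h_f = f(L/D)·V²/2g = 0.01248·1262·0.2302 = 3.627 m
Minor: ΣK = 11.0; h_m = ΣK·V²/2g = 2.544 m
Total H_L = 3.627 + 2.544 = 6.171 m

H_L ≈ 6.17 m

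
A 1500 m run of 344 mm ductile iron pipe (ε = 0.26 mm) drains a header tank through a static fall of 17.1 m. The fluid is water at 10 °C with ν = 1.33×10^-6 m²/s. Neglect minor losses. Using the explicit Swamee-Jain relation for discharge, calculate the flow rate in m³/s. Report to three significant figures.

Q ≈ 0.187 m³/s

Swamee-Jain (Type II): Q = -0.965·√(gD⁵h_f/L)·ln[ε/(3.7D) + √(3.17ν²L/(gD³h_f))]
√(gD⁵h_f/L) = √(9.81·0.344⁵·17.1/1500) = 0.02321
ε/(3.7D) = 2.04×10^-4; √(3.17ν²L/(gD³h_f)) = 3.51×10^-5
Q = -0.965·0.02321·ln(2.394×10^-4) = 0.1867 m³/s
Check: V = 2.01 m/s, Re = 5.20×10^5, f = 0.01918, h_f = 17.2 m ≈ 17.1 m ✓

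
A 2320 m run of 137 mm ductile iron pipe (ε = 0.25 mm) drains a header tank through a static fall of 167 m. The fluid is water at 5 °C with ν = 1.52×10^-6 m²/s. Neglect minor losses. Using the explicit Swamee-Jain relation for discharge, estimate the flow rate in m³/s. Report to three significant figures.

Q ≈ 0.0422 m³/s

Swamee-Jain (Type II): Q = -0.965·√(gD⁵h_f/L)·ln[ε/(3.7D) + √(3.17ν²L/(gD³h_f))]
√(gD⁵h_f/L) = √(9.81·0.137⁵·167/2320) = 0.005838
ε/(3.7D) = 4.93×10^-4; √(3.17ν²L/(gD³h_f)) = 6.35×10^-5
Q = -0.965·0.005838·ln(5.567×10^-4) = 0.04221 m³/s
Check: V = 2.86 m/s, Re = 2.58×10^5, f = 0.02376, h_f = 168 m ≈ 167 m ✓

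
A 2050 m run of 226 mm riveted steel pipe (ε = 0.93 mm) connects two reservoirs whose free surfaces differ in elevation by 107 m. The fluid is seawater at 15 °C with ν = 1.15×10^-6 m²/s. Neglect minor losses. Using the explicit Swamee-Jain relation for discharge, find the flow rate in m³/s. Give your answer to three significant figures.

Q ≈ 0.114 m³/s

Swamee-Jain (Type II): Q = -0.965·√(gD⁵h_f/L)·ln[ε/(3.7D) + √(3.17ν²L/(gD³h_f))]
√(gD⁵h_f/L) = √(9.81·0.226⁵·107/2050) = 0.01737
ε/(3.7D) = 0.00111; √(3.17ν²L/(gD³h_f)) = 2.66×10^-5
Q = -0.965·0.01737·ln(0.001139) = 0.1136 m³/s
Check: V = 2.83 m/s, Re = 5.57×10^5, f = 0.02894, h_f = 107 m ≈ 107 m ✓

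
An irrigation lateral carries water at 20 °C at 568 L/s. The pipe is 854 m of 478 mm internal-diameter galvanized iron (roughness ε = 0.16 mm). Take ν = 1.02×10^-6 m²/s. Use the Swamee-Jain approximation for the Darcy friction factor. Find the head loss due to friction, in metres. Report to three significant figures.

h_f ≈ 14.5 m

V = 4Q/(πD²) = 4·0.568/(π·0.478²) = 3.165 m/s
Re = VD/ν = 3.165·0.478/1.02×10^-6 = 1.48×10^6 → turbulent
ε/D = 0.16/478 = 3.35×10^-4
Swamee-Jain: f = 0.01584
h_f = f(L/D)V²/(2g) = 0.01584·(854/0.478)·3.165²/(2·9.81) = 14.45 m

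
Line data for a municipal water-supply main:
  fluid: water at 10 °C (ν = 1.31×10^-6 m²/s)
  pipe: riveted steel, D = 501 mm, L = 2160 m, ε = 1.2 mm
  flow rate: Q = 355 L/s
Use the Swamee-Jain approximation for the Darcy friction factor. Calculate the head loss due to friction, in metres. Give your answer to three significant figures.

V = 4Q/(πD²) = 4·0.355/(π·0.501²) = 1.801 m/s
Re = VD/ν = 1.801·0.501/1.31×10^-6 = 6.89×10^5 → turbulent
ε/D = 1.2/501 = 0.00240
Swamee-Jain: f = 0.02491
h_f = f(L/D)V²/(2g) = 0.02491·(2160/0.501)·1.801²/(2·9.81) = 17.75 m

h_f ≈ 17.8 m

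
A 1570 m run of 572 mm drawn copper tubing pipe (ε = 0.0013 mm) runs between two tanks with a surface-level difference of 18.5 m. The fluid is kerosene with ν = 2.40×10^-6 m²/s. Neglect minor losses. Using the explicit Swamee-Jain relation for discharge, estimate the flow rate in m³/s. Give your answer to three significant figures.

Q ≈ 0.846 m³/s

Swamee-Jain (Type II): Q = -0.965·√(gD⁵h_f/L)·ln[ε/(3.7D) + √(3.17ν²L/(gD³h_f))]
√(gD⁵h_f/L) = √(9.81·0.572⁵·18.5/1570) = 0.08413
ε/(3.7D) = 6.14×10^-7; √(3.17ν²L/(gD³h_f)) = 2.91×10^-5
Q = -0.965·0.08413·ln(2.967×10^-5) = 0.8464 m³/s
Check: V = 3.29 m/s, Re = 7.85×10^5, f = 0.01214, h_f = 18.4 m ≈ 18.5 m ✓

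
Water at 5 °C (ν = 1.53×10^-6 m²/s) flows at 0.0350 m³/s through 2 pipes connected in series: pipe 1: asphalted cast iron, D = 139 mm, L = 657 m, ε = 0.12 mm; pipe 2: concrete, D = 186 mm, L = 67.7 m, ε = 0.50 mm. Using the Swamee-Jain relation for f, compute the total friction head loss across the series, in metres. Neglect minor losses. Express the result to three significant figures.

H ≈ 27.2 m

Pipe 1: V = 2.306 m/s, Re = 2.10×10^5, ε/D = 8.63×10^-4, f = 0.02057, h_1 = f(L/D)V²/2g = 26.37 m
Pipe 2: V = 1.288 m/s, Re = 1.57×10^5, ε/D = 0.00269, f = 0.02650, h_2 = f(L/D)V²/2g = 0.8156 m
Series → Q common, losses add: H = Σh = 27.18 m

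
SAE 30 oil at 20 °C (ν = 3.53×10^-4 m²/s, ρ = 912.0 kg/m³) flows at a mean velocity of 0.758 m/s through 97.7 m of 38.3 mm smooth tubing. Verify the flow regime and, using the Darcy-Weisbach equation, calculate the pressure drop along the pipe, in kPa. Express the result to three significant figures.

Δp ≈ 520 kPa

Re = VD/ν = 0.758·0.03830/3.53×10^-4 = 82.2 → laminar (Re < 2300)
f = 64/Re = 0.7782
h_f = f(L/D)V²/(2g) = 0.7782·(97.7/0.03830)·0.758²/(2·9.81) = 58.13 m
Δp = ρg·h_f = 912.0·9.81·58.13 = 520.1 kPa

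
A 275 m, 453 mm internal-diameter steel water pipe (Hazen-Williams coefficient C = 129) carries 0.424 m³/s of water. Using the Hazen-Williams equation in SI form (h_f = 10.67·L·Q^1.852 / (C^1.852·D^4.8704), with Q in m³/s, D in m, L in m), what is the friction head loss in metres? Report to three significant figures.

h_f ≈ 3.50 m

h_f = 10.67·275·0.424^1.852 / (129^1.852·0.453^4.8704) = 3.495 m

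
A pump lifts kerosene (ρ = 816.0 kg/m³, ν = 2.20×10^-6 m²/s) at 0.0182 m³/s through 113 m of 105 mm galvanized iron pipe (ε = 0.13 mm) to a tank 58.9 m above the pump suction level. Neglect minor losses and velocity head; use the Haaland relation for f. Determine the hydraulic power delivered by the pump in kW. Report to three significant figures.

P_hyd ≈ 9.38 kW

V = 4Q/(πD²) = 2.102 m/s; Re = 1.00×10^5; ε/D = 0.00124; f = 0.02275
h_f = f(L/D)V²/2g = 5.514 m
Total head H = z + h_f = 58.9 + 5.514 = 64.41 m
P_hyd = ρgQH = 816.0·9.81·0.0182·64.41 = 9.385 kW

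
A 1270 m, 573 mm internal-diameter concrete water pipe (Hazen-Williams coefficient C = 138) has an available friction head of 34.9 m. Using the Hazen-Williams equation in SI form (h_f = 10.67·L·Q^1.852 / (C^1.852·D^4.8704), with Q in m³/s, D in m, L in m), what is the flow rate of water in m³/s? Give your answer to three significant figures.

Q ≈ 1.28 m³/s

Rearranging: Q = [h_f·C^1.852·D^4.8704 / (10.67·L)]^(1/1.852)
Q = [34.9·138^1.852·0.573^4.8704 / (10.67·1270)]^0.540 = 1.276 m³/s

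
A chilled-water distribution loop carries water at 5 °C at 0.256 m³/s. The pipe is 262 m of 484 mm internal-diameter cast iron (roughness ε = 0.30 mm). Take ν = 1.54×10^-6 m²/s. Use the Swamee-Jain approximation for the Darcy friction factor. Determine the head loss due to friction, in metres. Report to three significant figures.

V = 4Q/(πD²) = 4·0.256/(π·0.484²) = 1.391 m/s
Re = VD/ν = 1.391·0.484/1.54×10^-6 = 4.37×10^5 → turbulent
ε/D = 0.30/484 = 6.20×10^-4
Swamee-Jain: f = 0.01860
h_f = f(L/D)V²/(2g) = 0.01860·(262/0.484)·1.391²/(2·9.81) = 0.9935 m

h_f ≈ 0.993 m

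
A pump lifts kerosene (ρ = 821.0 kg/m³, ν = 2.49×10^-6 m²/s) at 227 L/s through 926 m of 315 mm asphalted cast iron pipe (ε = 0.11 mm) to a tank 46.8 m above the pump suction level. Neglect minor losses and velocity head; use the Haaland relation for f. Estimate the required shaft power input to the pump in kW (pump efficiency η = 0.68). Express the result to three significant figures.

V = 4Q/(πD²) = 2.913 m/s; Re = 3.68×10^5; ε/D = 3.49×10^-4; f = 0.01687
h_f = f(L/D)V²/2g = 21.44 m
Total head H = z + h_f = 46.8 + 21.44 = 68.24 m
P_hyd = ρgQH = 821.0·9.81·0.227·68.24 = 124.8 kW
P_shaft = P_hyd/η = 124.8/0.68 = 183.5 kW

P_shaft ≈ 183 kW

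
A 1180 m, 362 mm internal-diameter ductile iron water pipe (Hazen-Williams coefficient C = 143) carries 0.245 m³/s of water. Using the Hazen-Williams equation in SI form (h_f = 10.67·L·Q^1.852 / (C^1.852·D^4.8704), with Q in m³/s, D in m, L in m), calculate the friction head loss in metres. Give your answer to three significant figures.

h_f ≈ 13.4 m

h_f = 10.67·1180·0.245^1.852 / (143^1.852·0.362^4.8704) = 13.38 m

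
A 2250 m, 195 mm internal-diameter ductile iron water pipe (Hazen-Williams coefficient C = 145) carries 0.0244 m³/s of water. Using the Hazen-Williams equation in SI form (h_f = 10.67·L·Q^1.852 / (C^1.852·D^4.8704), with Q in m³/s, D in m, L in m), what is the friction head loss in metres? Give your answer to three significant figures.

h_f = 10.67·2250·0.0244^1.852 / (145^1.852·0.195^4.8704) = 7.059 m

h_f ≈ 7.06 m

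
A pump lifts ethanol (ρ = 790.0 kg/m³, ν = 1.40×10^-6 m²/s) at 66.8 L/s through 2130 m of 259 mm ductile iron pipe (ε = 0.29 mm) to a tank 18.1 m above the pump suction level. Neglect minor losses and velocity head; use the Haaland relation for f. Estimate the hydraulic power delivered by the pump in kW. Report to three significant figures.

V = 4Q/(πD²) = 1.268 m/s; Re = 2.35×10^5; ε/D = 0.00112; f = 0.02122
h_f = f(L/D)V²/2g = 14.30 m
Total head H = z + h_f = 18.1 + 14.30 = 32.40 m
P_hyd = ρgQH = 790.0·9.81·0.0668·32.40 = 16.77 kW

P_hyd ≈ 16.8 kW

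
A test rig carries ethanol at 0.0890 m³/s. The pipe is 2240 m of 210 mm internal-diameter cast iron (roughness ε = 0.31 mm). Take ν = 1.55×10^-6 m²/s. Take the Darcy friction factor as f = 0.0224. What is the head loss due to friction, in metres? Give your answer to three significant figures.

V = 4Q/(πD²) = 4·0.0890/(π·0.210²) = 2.570 m/s
h_f = f(L/D)V²/(2g) = 0.02240·(2240/0.210)·2.570²/(2·9.81) = 80.41 m

h_f ≈ 80.4 m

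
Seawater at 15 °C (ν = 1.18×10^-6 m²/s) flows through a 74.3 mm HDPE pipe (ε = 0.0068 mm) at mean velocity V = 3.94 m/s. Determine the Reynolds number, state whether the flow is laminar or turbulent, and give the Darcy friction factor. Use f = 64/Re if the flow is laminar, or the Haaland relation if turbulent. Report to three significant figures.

Re ≈ 2.48×10^5; turbulent; f ≈ 0.0156

Re = VD/ν = 3.940·0.0743/1.18×10^-6 = 2.48×10^5
Re > 4000 → turbulent; ε/D = 9.15×10^-5
Haaland: f = 0.01559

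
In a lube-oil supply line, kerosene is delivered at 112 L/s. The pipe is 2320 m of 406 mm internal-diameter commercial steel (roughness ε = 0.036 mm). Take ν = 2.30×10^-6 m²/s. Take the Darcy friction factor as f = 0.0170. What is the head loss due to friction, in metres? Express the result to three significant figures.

h_f ≈ 3.71 m

V = 4Q/(πD²) = 4·0.112/(π·0.406²) = 0.8651 m/s
h_f = f(L/D)V²/(2g) = 0.01700·(2320/0.406)·0.8651²/(2·9.81) = 3.706 m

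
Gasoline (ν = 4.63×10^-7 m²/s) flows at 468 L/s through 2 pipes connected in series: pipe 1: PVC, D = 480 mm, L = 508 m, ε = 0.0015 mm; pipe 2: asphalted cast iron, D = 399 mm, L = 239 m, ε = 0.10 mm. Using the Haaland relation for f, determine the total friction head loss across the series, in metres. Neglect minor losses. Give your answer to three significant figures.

H ≈ 9.87 m

Pipe 1: V = 2.586 m/s, Re = 2.68×10^6, ε/D = 3.13×10^-6, f = 0.009984, h_1 = f(L/D)V²/2g = 3.602 m
Pipe 2: V = 3.743 m/s, Re = 3.23×10^6, ε/D = 2.51×10^-4, f = 0.01465, h_2 = f(L/D)V²/2g = 6.266 m
Series → Q common, losses add: H = Σh = 9.868 m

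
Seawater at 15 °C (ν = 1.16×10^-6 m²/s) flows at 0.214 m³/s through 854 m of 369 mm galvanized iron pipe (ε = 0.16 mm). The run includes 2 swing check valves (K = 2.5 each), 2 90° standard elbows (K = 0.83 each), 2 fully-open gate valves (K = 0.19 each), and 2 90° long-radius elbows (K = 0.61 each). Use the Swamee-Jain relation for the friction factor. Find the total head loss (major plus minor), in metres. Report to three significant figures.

H_L ≈ 9.78 m

V = 4Q/(πD²) = 2.001 m/s; V²/2g = 0.2041 m
Re = 6.37×10^5, ε/D = 4.34×10^-4 → f = 0.01714 (Swamee-Jain)
Major: h_f = f(L/D)·V²/2g = 0.01714·2314·0.2041 = 8.094 m
Minor: ΣK = 8.26; h_m = ΣK·V²/2g = 1.686 m
Total H_L = 8.094 + 1.686 = 9.780 m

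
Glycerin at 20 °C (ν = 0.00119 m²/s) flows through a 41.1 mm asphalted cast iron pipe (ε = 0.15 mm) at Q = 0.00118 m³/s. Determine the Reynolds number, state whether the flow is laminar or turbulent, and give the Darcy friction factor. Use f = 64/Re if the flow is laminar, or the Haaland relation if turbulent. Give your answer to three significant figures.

V = 4Q/(πD²) = 0.8894 m/s
Re = VD/ν = 0.8894·0.0411/0.00119 = 30.7
Re < 2300 → laminar → f = 64/Re = 2.083

Re ≈ 30.7; laminar; f = 64/Re ≈ 2.08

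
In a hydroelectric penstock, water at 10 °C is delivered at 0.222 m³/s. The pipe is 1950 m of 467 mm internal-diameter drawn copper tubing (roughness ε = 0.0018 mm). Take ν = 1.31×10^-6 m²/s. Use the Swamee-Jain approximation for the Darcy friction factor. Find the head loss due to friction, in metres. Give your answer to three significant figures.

h_f ≈ 4.77 m

V = 4Q/(πD²) = 4·0.222/(π·0.467²) = 1.296 m/s
Re = VD/ν = 1.296·0.467/1.31×10^-6 = 4.62×10^5 → turbulent
ε/D = 0.0018/467 = 3.85×10^-6
Swamee-Jain: f = 0.01334
h_f = f(L/D)V²/(2g) = 0.01334·(1950/0.467)·1.296²/(2·9.81) = 4.768 m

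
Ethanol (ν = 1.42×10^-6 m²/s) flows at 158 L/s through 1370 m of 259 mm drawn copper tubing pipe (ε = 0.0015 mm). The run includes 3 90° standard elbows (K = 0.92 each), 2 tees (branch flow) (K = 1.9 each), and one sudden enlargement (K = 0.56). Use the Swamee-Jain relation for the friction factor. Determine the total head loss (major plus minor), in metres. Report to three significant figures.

V = 4Q/(πD²) = 2.999 m/s; V²/2g = 0.4584 m
Re = 5.47×10^5, ε/D = 5.79×10^-6 → f = 0.01298 (Swamee-Jain)
Major: h_f = f(L/D)·V²/2g = 0.01298·5290·0.4584 = 31.48 m
Minor: ΣK = 7.12; h_m = ΣK·V²/2g = 3.264 m
Total H_L = 31.48 + 3.264 = 34.74 m

H_L ≈ 34.7 m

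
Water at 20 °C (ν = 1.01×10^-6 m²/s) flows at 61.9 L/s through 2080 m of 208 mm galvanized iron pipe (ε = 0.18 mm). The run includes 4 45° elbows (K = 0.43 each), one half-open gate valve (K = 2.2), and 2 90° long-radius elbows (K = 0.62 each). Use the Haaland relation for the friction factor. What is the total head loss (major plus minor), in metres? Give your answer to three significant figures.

V = 4Q/(πD²) = 1.822 m/s; V²/2g = 0.1691 m
Re = 3.75×10^5, ε/D = 8.65×10^-4 → f = 0.01976 (Haaland)
Major: h_f = f(L/D)·V²/2g = 0.01976·10000·0.1691 = 33.42 m
Minor: ΣK = 5.16; h_m = ΣK·V²/2g = 0.8728 m
Total H_L = 33.42 + 0.8728 = 34.29 m

H_L ≈ 34.3 m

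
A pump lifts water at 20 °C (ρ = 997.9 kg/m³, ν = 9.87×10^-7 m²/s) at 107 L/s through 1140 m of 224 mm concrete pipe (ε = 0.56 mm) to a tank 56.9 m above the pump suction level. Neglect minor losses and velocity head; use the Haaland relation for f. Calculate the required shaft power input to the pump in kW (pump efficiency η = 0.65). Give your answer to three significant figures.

V = 4Q/(πD²) = 2.715 m/s; Re = 6.16×10^5; ε/D = 0.00250; f = 0.02515
h_f = f(L/D)V²/2g = 48.09 m
Total head H = z + h_f = 56.9 + 48.09 = 105.0 m
P_hyd = ρgQH = 997.9·9.81·0.107·105.0 = 110.0 kW
P_shaft = P_hyd/η = 110.0/0.65 = 169.2 kW

P_shaft ≈ 169 kW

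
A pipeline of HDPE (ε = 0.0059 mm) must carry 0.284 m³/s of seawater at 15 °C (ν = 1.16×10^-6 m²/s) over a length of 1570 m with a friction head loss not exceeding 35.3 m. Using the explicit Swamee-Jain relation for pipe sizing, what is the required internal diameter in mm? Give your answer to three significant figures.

D ≈ 327 mm

Swamee-Jain (Type III): D = 0.66·[ε^1.25·(LQ²/(gh_f))^4.75 + ν·Q^9.4·(L/(gh_f))^5.2]^0.04
LQ²/(gh_f) = 0.3657; L/(gh_f) = 4.534
Term 1 = ε^1.25·(…)^4.75 = 2.44×10^-9; Term 2 = ν·Q^9.4·(…)^5.2 = 2.18×10^-8
D = 0.66·(2.44×10^-9 + 2.18×10^-8)^0.04 = 0.3273 m = 327 mm
Check: V = 3.38 m/s, Re = 9.52×10^5, f = 0.01212, h_f = 33.8 m ≈ 35.3 m ✓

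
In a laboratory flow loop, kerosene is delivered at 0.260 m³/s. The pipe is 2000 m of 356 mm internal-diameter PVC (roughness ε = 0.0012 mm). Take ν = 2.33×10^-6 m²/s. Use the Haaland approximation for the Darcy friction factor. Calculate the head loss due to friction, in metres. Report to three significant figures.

V = 4Q/(πD²) = 4·0.260/(π·0.356²) = 2.612 m/s
Re = VD/ν = 2.612·0.356/2.33×10^-6 = 3.99×10^5 → turbulent
ε/D = 0.0012/356 = 3.37×10^-6
Haaland: f = 0.01364
h_f = f(L/D)V²/(2g) = 0.01364·(2000/0.356)·2.612²/(2·9.81) = 26.64 m

h_f ≈ 26.6 m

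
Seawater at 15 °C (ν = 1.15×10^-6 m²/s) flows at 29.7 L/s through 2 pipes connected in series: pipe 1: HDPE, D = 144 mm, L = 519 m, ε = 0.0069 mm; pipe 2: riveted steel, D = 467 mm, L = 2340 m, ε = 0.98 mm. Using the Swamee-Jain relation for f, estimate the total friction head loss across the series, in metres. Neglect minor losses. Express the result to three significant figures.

H ≈ 9.73 m

Pipe 1: V = 1.824 m/s, Re = 2.28×10^5, ε/D = 4.79×10^-5, f = 0.01560, h_1 = f(L/D)V²/2g = 9.531 m
Pipe 2: V = 0.1734 m/s, Re = 7.04×10^4, ε/D = 0.00210, f = 0.02621, h_2 = f(L/D)V²/2g = 0.2013 m
Series → Q common, losses add: H = Σh = 9.732 m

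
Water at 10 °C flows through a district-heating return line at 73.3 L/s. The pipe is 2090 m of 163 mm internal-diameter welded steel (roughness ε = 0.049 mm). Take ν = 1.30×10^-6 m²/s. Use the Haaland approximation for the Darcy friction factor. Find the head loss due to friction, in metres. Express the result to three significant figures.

h_f ≈ 131 m

V = 4Q/(πD²) = 4·0.0733/(π·0.163²) = 3.513 m/s
Re = VD/ν = 3.513·0.163/1.30×10^-6 = 4.40×10^5 → turbulent
ε/D = 0.049/163 = 3.01×10^-4
Haaland: f = 0.01630
h_f = f(L/D)V²/(2g) = 0.01630·(2090/0.163)·3.513²/(2·9.81) = 131.4 m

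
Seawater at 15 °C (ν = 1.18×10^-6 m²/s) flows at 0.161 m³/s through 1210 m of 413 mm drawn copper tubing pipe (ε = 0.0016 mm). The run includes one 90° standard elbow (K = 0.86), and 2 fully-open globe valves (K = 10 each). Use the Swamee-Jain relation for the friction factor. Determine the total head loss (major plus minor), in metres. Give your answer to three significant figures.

H_L ≈ 4.46 m

V = 4Q/(πD²) = 1.202 m/s; V²/2g = 0.07362 m
Re = 4.21×10^5, ε/D = 3.87×10^-6 → f = 0.01356 (Swamee-Jain)
Major: h_f = f(L/D)·V²/2g = 0.01356·2930·0.07362 = 2.925 m
Minor: ΣK = 20.9; h_m = ΣK·V²/2g = 1.536 m
Total H_L = 2.925 + 1.536 = 4.461 m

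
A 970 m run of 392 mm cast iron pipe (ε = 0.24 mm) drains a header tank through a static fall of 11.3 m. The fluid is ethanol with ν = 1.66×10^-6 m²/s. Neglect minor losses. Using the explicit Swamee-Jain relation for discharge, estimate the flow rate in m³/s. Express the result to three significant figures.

Q ≈ 0.267 m³/s

Swamee-Jain (Type II): Q = -0.965·√(gD⁵h_f/L)·ln[ε/(3.7D) + √(3.17ν²L/(gD³h_f))]
√(gD⁵h_f/L) = √(9.81·0.392⁵·11.3/970) = 0.03252
ε/(3.7D) = 1.65×10^-4; √(3.17ν²L/(gD³h_f)) = 3.56×10^-5
Q = -0.965·0.03252·ln(2.011×10^-4) = 0.2671 m³/s
Check: V = 2.21 m/s, Re = 5.23×10^5, f = 0.01841, h_f = 11.4 m ≈ 11.3 m ✓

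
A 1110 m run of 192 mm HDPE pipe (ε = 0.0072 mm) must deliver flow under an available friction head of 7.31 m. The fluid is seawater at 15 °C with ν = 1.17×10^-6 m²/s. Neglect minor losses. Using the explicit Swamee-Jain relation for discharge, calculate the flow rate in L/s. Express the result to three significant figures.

Q ≈ 36.2 L/s

Swamee-Jain (Type II): Q = -0.965·√(gD⁵h_f/L)·ln[ε/(3.7D) + √(3.17ν²L/(gD³h_f))]
√(gD⁵h_f/L) = √(9.81·0.192⁵·7.31/1110) = 0.004106
ε/(3.7D) = 1.01×10^-5; √(3.17ν²L/(gD³h_f)) = 9.74×10^-5
Q = -0.965·0.004106·ln(1.076×10^-4) = 0.03620 m³/s
Check: V = 1.25 m/s, Re = 2.05×10^5, f = 0.01580, h_f = 7.28 m ≈ 7.31 m ✓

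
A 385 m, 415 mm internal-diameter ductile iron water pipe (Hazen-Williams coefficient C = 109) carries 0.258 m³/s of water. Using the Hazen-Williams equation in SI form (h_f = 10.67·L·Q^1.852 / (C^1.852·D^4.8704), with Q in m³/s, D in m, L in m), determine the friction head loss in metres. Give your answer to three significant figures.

h_f ≈ 4.08 m

h_f = 10.67·385·0.258^1.852 / (109^1.852·0.415^4.8704) = 4.082 m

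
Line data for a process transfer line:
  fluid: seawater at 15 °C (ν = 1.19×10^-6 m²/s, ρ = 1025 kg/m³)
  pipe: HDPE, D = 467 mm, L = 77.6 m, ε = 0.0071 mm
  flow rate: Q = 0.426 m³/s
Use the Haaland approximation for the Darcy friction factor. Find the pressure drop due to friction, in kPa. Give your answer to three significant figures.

V = 4Q/(πD²) = 4·0.426/(π·0.467²) = 2.487 m/s
Re = VD/ν = 2.487·0.467/1.19×10^-6 = 9.76×10^5 → turbulent
ε/D = 0.0071/467 = 1.52×10^-5
Haaland: f = 0.01191
h_f = f(L/D)V²/(2g) = 0.01191·(77.6/0.467)·2.487²/(2·9.81) = 0.6240 m
Δp = ρg·h_f = 1025·9.81·0.6240 = 6.274 kPa

Δp ≈ 6.27 kPa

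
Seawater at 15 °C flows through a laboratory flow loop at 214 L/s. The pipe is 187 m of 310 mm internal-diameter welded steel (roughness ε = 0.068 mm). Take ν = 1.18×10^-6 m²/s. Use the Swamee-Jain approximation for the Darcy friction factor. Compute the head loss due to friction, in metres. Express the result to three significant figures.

h_f ≈ 3.77 m

V = 4Q/(πD²) = 4·0.214/(π·0.310²) = 2.835 m/s
Re = VD/ν = 2.835·0.310/1.18×10^-6 = 7.45×10^5 → turbulent
ε/D = 0.068/310 = 2.19×10^-4
Swamee-Jain: f = 0.01524
h_f = f(L/D)V²/(2g) = 0.01524·(187/0.310)·2.835²/(2·9.81) = 3.767 m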